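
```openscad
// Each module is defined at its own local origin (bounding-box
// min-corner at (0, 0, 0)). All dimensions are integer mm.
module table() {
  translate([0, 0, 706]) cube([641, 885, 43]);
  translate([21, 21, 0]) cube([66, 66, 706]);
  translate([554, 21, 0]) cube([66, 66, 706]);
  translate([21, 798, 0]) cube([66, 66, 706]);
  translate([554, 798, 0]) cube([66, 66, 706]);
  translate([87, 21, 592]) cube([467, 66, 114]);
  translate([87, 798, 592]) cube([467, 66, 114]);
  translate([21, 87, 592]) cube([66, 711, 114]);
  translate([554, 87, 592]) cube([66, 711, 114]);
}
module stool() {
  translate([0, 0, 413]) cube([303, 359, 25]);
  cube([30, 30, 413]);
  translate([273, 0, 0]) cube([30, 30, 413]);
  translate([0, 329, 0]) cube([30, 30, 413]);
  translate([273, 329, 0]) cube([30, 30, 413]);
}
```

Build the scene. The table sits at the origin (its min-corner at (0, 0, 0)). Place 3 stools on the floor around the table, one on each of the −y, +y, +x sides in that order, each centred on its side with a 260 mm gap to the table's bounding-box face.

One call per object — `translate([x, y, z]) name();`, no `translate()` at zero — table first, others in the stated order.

table();
translate([169, -619, 0]) stool();
translate([169, 1145, 0]) stool();
translate([901, 263, 0]) stool();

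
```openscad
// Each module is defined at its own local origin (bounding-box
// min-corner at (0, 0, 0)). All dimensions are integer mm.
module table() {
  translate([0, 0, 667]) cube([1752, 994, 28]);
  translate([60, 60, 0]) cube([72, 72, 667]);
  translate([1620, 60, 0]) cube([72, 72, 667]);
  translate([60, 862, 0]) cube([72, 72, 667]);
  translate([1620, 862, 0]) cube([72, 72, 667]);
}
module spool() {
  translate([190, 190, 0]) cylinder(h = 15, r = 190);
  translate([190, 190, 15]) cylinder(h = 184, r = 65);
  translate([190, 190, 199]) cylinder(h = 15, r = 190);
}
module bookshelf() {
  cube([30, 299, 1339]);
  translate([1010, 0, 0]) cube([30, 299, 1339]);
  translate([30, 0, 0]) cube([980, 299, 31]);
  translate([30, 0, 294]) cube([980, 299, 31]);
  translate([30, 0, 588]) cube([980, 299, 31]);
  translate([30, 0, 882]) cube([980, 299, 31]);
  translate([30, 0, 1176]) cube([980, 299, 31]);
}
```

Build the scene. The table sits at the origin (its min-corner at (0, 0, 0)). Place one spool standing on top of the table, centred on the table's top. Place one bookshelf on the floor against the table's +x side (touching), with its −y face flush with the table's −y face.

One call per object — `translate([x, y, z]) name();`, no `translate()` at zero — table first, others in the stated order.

table();
translate([686, 307, 695]) spool();
translate([1752, 0, 0]) bookshelf();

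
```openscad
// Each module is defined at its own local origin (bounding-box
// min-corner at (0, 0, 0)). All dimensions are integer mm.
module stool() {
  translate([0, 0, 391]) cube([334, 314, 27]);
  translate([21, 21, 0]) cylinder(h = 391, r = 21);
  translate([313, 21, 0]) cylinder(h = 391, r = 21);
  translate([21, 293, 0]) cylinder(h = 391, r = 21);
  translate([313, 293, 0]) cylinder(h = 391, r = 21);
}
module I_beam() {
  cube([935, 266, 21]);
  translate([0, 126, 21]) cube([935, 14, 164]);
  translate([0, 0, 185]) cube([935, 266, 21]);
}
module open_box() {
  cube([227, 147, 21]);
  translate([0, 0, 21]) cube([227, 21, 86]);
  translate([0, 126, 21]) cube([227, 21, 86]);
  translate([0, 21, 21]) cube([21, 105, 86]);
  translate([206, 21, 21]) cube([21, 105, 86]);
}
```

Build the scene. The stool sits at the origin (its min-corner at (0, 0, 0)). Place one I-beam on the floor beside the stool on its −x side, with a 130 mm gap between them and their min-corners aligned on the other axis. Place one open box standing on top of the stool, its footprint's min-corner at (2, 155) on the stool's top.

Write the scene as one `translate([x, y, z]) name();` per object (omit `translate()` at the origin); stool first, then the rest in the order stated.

stool();
translate([-1065, 0, 0]) I_beam();
translate([2, 155, 418]) open_box();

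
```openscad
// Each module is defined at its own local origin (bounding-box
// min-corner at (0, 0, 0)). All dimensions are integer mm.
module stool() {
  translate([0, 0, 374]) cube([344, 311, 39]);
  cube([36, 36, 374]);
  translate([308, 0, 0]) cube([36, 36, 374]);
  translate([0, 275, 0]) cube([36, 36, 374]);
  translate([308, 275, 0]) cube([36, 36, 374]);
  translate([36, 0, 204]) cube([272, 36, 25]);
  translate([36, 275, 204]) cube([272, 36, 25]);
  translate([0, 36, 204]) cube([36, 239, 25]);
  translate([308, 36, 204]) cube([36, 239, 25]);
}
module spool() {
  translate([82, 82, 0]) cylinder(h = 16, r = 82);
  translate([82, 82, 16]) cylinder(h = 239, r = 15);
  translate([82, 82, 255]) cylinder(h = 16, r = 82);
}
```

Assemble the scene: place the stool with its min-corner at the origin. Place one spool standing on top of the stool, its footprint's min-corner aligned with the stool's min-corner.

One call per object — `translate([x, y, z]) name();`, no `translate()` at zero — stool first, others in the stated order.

stool();
translate([0, 0, 413]) spool();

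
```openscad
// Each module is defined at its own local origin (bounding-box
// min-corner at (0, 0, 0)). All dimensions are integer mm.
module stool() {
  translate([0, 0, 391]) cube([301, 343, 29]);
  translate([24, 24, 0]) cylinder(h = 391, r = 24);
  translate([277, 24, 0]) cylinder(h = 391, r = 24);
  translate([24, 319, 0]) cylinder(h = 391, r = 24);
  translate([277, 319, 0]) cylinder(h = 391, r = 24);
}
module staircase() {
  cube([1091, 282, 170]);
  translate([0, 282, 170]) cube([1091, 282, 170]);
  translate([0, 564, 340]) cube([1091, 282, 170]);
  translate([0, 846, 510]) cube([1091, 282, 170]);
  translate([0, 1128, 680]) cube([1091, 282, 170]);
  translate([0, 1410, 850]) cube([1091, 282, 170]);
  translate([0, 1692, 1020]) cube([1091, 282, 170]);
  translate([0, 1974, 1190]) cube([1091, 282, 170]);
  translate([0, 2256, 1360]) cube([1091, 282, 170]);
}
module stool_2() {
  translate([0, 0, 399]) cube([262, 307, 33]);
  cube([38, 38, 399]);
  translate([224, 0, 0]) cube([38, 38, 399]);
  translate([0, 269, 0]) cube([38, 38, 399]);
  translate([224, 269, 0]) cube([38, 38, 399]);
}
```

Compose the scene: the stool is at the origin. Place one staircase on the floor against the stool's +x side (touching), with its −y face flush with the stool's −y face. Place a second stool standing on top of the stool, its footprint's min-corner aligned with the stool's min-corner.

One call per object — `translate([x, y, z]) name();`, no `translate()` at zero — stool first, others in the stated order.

stool();
translate([301, 0, 0]) staircase();
translate([0, 0, 420]) stool_2();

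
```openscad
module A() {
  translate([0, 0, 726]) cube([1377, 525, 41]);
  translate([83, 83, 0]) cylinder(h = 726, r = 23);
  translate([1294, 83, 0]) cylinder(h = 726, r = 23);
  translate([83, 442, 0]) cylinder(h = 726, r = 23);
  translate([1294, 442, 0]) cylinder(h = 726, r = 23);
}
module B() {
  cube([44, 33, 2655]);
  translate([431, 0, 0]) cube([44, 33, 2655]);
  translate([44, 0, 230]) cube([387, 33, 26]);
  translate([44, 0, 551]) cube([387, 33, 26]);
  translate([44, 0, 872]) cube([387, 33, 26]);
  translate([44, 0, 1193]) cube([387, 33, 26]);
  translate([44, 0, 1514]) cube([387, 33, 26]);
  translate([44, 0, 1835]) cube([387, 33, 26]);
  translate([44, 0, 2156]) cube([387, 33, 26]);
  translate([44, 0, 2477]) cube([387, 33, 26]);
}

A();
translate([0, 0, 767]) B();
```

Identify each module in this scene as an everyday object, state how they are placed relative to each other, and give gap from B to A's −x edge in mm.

A is a table. B is a ladder. The ladder is on top of the table. The gap from the ladder to the table's −x edge is 0 mm.

The ladder's min-x is at 0; the table's min-x is 0; gap = 0 mm.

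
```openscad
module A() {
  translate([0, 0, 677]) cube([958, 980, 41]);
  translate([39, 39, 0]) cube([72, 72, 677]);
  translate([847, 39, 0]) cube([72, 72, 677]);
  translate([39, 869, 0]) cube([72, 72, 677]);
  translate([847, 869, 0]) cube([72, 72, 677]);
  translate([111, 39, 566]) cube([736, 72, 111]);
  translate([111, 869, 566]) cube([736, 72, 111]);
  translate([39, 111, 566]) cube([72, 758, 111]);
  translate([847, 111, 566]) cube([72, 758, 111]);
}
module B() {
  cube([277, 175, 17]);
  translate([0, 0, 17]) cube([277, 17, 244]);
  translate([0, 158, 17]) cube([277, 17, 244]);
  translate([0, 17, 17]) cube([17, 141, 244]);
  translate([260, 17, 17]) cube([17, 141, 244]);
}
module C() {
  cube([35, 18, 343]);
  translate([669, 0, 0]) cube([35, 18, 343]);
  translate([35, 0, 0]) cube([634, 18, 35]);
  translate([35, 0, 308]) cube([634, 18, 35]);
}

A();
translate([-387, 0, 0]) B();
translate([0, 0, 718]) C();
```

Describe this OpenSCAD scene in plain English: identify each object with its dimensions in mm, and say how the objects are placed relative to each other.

A is a rectangular dining table. The top is 958×980×41 mm with its upper surface at z = 718 mm. It stands on four 72×72 mm square legs, each inset 39 mm from the nearest pair of top edges, running from the floor to the underside of the top. Four apron rails, 72 mm thick and 111 mm tall, run between adjacent legs with their top edges flush with the underside of the top and their outer faces flush with the legs' outer faces.

B is an open-topped rectangular box: outside dimensions 277×175×261 mm, with a uniform wall and base thickness of 17 mm. The base is a full 277×175 slab on the floor; four walls sit on top of the base. The front and back walls (the −y and +y sides) span the full width; the two side walls fit between them.

C is a picture frame with a 634×273 mm rectangular opening (x by z) and a uniform 35 mm border on every side. Frame depth is 18 mm along y. It is built from two vertical stiles running the full outside height and two horizontal rails spanning the gap between the stiles.

The open box is on the floor beside the table on its −x side. The picture frame is on top of the table.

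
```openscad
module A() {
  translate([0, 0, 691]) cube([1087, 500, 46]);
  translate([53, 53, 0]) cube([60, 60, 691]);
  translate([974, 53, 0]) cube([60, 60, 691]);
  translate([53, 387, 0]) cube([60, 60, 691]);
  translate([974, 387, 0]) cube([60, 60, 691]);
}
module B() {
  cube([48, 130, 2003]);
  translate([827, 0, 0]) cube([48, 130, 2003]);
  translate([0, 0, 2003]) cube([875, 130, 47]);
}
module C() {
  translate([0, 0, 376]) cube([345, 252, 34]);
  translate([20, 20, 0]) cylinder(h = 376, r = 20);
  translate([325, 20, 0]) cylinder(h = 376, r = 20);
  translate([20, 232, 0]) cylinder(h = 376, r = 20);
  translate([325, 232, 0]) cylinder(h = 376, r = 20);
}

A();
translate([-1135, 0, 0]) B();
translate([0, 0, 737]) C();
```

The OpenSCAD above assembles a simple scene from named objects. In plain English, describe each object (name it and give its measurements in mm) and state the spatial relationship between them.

A is a rectangular dining table. The top is 1087×500×46 mm with its upper surface at z = 737 mm. It stands on four 60×60 mm square legs, each inset 53 mm from the nearest pair of top edges, running from the floor to the underside of the top.

B is a door frame. The clear opening is 779 mm wide and 2003 mm high. Two 48 mm wide jambs, 130 mm deep, stand either side of the opening from the floor to the top of the opening. A 47 mm thick head sits across the top of both jambs, spanning the full outside width of the frame.

C is a simple wooden stool: a rectangular seat 345 mm (x) by 252 mm (y), 34 mm thick, top face at z = 410 mm, on four round legs, each 40 mm in diameter. The legs rest on z = 0, each leg's axis is inset half a diameter from the nearest pair of seat edges (so the leg's bounding box is flush with the corner).

The door frame is on the floor beside the table on its −x side. The stool is on top of the table.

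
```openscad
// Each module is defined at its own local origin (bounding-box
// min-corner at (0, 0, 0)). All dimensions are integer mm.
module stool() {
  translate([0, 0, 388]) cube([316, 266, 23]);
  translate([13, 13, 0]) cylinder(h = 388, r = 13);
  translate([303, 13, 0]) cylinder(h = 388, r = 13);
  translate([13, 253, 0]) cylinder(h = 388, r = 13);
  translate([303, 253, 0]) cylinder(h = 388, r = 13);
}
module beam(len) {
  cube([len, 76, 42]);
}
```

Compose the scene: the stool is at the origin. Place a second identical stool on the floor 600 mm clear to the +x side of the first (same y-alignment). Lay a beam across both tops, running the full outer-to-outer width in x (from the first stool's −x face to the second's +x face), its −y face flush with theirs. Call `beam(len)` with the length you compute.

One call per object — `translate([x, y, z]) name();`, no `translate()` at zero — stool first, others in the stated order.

stool();
translate([916, 0, 0]) stool();
translate([0, 0, 411]) beam(1232);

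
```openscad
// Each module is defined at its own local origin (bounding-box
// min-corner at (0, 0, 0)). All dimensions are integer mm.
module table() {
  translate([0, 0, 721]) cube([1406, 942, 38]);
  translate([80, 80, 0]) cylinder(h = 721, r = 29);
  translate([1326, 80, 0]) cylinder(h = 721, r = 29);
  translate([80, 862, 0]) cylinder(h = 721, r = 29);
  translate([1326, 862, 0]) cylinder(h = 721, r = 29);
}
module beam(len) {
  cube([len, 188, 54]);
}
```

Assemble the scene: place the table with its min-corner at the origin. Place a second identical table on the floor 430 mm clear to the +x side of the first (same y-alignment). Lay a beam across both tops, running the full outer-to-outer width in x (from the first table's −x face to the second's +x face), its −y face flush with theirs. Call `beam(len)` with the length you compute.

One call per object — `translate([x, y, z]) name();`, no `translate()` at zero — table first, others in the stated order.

table();
translate([1836, 0, 0]) table();
translate([0, 0, 759]) beam(3242);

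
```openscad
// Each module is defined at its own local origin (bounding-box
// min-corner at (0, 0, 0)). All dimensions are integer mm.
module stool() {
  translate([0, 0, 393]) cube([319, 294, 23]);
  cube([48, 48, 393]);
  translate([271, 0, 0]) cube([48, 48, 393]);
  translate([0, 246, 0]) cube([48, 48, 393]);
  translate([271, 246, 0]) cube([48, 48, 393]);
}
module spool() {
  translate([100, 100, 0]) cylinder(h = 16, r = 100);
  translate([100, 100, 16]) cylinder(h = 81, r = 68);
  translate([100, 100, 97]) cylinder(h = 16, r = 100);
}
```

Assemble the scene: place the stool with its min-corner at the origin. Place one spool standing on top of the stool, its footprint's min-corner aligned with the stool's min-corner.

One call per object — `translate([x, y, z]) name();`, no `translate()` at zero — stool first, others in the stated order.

stool();
translate([0, 0, 416]) spool();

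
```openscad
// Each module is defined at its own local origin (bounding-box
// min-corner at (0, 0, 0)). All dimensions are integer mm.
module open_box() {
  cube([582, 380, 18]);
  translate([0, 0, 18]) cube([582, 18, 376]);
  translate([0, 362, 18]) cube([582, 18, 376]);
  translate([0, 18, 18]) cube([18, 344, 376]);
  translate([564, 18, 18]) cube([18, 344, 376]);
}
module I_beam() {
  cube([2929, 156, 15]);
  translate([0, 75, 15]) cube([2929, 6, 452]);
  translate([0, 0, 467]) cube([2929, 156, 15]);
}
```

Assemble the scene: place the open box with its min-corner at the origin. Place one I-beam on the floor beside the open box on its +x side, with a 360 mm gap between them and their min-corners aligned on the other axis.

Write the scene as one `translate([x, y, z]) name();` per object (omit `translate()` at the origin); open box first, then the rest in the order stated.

open_box();
translate([942, 0, 0]) I_beam();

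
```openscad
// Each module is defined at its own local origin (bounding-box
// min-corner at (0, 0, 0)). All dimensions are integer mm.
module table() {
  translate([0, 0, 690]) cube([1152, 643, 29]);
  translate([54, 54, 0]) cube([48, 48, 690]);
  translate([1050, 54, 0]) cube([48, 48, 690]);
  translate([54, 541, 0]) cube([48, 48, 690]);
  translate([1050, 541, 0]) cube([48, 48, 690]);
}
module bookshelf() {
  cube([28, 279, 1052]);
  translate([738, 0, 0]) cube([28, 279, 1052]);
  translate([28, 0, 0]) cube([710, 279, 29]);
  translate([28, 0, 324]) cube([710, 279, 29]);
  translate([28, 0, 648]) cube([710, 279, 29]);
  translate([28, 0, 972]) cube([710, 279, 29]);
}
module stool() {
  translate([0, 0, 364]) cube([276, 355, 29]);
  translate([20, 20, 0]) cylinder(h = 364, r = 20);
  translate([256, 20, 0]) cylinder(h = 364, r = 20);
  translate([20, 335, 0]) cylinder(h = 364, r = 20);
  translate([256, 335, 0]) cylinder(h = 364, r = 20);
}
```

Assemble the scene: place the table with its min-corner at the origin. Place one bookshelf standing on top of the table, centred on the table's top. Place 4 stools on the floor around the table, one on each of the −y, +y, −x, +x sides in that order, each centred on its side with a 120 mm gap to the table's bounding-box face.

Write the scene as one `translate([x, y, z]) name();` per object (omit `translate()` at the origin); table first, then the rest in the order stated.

table();
translate([193, 182, 719]) bookshelf();
translate([438, -475, 0]) stool();
translate([438, 763, 0]) stool();
translate([-396, 144, 0]) stool();
translate([1272, 144, 0]) stool();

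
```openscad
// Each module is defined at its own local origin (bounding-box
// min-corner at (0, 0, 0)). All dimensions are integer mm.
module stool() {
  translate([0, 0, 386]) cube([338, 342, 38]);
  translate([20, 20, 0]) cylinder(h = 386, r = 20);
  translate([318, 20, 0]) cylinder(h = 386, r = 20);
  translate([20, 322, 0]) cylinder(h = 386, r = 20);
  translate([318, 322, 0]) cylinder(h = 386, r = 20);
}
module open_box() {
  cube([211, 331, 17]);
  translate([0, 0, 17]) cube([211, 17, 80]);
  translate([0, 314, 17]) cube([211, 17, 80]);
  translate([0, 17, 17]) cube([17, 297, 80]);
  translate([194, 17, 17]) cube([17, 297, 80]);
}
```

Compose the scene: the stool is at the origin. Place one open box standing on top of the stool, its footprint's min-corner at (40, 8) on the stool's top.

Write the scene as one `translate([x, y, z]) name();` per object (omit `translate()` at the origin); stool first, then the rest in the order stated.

stool();
translate([40, 8, 424]) open_box();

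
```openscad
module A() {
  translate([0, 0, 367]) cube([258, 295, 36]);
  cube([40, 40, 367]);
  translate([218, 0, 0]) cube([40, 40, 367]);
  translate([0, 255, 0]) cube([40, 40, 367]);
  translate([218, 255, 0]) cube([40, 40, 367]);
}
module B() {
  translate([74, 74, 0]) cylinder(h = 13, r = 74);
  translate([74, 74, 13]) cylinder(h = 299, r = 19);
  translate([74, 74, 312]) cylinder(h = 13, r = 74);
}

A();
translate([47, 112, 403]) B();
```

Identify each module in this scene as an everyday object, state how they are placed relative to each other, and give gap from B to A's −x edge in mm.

The spool's min-x is at 47; the stool's min-x is 0; gap = 47 mm.

A is a stool. B is a spool. The spool is on top of the stool. The gap from the spool to the stool's −x edge is 47 mm.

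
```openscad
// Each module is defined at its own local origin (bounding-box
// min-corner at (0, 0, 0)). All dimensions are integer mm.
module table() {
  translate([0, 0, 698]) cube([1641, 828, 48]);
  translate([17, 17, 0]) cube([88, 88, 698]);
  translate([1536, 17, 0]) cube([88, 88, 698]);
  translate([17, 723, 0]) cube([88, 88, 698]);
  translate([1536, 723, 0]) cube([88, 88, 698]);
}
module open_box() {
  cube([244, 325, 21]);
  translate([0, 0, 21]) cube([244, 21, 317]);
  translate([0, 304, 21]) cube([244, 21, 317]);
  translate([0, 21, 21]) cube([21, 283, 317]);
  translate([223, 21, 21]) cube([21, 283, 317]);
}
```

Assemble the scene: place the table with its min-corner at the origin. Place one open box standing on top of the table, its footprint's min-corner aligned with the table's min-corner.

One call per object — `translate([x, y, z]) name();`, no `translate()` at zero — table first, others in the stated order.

table();
translate([0, 0, 746]) open_box();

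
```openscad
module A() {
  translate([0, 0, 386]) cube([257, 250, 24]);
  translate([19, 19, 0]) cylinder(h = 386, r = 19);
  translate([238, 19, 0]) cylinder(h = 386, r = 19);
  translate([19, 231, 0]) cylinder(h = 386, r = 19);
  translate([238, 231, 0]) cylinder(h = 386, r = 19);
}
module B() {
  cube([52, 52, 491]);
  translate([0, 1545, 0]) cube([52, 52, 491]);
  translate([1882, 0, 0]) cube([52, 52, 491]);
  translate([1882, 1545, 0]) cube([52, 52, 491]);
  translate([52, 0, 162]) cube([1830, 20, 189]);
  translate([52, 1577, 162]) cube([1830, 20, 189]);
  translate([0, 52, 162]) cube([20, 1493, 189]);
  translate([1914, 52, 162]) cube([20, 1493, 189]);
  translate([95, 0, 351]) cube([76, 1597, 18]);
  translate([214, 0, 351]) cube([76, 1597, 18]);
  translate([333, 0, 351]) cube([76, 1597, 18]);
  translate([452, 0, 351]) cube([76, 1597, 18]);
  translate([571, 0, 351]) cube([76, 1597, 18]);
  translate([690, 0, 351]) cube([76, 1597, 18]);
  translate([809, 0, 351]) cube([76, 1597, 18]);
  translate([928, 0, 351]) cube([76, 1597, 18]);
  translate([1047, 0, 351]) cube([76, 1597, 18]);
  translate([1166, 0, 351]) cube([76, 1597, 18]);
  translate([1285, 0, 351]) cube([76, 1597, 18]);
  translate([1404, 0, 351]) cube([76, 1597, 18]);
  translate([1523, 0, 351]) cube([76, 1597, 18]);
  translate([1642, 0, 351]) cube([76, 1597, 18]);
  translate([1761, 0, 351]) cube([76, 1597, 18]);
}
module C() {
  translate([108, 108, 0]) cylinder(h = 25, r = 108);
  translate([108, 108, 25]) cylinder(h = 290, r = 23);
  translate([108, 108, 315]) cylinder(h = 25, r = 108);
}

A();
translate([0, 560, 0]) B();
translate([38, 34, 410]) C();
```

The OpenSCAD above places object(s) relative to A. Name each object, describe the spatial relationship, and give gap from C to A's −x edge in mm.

A is a stool. B is a bed frame. C is a spool. The bed frame is on the floor beside the stool on its +y side. The spool is on top of the stool. The gap from the spool to the stool's −x edge is 38 mm.

The spool's min-x is at 38; the stool's min-x is 0; gap = 38 mm.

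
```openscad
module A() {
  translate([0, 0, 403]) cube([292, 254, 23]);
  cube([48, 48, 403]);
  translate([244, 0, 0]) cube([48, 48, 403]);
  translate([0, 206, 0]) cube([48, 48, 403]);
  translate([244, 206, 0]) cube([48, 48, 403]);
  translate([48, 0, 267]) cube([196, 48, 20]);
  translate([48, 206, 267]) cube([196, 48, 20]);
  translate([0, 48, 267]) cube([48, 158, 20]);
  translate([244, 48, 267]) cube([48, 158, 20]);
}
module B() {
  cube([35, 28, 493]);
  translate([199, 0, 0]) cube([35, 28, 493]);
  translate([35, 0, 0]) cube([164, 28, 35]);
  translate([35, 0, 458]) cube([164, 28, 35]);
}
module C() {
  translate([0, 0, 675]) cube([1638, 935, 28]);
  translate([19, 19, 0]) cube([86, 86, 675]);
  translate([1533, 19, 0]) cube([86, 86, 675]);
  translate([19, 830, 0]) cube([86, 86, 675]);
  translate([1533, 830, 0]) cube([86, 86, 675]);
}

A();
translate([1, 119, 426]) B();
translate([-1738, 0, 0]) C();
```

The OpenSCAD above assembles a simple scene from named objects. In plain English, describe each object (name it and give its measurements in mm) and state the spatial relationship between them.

A is a simple wooden stool: a rectangular seat 292 mm (x) by 254 mm (y), 23 mm thick, top face at z = 426 mm, on four square legs, each 48×48 mm in cross-section. The legs rest on z = 0, each flush with a corner of the seat. Four stretchers, 48 mm wide and 20 mm tall, connect adjacent legs with their undersides at z = 267 mm, each running between the inner faces of the legs it joins and aligned with the legs' outer faces on the other axis.

B is a rectangular picture frame lying in the x–z plane (depth along y). The opening is 164 mm wide (x) by 423 mm tall (z), surrounded by a border 35 mm wide on all four sides. The frame is 28 mm deep and is made of two full-height vertical stiles with two horizontal rails fitted between them.

C is a table: top 1638 mm (x) × 935 mm (y), 28 mm thick, upper face at z = 703 mm, on four 86×86 mm square legs, each inset 19 mm from the nearest pair of top edges, running from z = 0 to the bottom of the top.

The picture frame is on top of the stool. The table is on the floor beside the stool on its −x side.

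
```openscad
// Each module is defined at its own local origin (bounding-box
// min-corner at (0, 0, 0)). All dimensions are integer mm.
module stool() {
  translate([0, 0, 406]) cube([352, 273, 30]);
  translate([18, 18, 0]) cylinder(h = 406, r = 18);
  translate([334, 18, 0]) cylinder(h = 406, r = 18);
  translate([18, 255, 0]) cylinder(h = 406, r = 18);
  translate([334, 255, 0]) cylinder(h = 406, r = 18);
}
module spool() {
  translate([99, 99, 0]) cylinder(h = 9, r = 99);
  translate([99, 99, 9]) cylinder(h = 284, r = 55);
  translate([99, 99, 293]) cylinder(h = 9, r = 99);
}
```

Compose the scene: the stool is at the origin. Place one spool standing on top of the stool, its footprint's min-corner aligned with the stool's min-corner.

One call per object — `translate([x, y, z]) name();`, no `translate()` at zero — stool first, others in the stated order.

stool();
translate([0, 0, 436]) spool();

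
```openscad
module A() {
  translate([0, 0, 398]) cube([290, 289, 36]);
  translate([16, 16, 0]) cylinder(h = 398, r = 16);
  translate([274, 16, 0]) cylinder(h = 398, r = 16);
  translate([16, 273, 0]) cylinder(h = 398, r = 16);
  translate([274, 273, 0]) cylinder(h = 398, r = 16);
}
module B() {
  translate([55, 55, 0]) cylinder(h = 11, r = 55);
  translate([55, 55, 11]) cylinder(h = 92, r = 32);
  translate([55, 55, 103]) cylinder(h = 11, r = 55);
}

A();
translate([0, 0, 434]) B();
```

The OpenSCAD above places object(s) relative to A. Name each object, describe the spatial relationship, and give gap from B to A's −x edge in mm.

The spool's min-x is at 0; the stool's min-x is 0; gap = 0 mm.

A is a stool. B is a spool. The spool is on top of the stool. The gap from the spool to the stool's −x edge is 0 mm.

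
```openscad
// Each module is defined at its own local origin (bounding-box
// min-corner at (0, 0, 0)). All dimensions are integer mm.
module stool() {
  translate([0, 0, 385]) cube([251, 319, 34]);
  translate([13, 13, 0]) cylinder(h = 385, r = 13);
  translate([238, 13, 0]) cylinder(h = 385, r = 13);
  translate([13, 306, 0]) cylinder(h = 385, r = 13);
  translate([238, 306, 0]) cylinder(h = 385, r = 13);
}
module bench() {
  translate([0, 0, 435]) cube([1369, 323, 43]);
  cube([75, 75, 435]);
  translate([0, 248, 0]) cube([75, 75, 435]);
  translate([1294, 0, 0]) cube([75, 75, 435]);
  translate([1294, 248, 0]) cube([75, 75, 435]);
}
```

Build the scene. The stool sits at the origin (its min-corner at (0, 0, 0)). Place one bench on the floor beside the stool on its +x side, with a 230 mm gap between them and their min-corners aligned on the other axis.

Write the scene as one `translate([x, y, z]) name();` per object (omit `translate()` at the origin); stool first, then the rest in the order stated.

stool();
translate([481, 0, 0]) bench();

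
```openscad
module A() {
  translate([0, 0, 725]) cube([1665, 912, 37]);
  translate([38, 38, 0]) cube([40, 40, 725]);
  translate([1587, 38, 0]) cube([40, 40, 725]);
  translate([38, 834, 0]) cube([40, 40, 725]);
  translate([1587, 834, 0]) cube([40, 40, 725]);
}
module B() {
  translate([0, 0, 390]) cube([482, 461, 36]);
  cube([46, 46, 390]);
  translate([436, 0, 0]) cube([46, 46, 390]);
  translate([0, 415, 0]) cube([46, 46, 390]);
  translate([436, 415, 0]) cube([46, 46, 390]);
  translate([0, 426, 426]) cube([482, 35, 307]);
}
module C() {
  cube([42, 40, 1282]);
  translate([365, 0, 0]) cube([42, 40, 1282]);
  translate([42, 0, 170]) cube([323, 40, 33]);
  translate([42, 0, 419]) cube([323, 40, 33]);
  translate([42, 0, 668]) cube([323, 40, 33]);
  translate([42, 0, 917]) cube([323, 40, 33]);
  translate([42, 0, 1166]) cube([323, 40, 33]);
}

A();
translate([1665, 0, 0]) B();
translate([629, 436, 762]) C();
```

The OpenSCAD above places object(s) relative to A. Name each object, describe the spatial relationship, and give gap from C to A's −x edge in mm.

A is a table. B is a chair. C is a ladder. The chair is against the table's +x side, with their −y faces flush. The ladder is on top of the table, centred. The gap from the ladder to the table's −x edge is 629 mm.

The ladder's min-x is at 629; the table's min-x is 0; gap = 629 mm.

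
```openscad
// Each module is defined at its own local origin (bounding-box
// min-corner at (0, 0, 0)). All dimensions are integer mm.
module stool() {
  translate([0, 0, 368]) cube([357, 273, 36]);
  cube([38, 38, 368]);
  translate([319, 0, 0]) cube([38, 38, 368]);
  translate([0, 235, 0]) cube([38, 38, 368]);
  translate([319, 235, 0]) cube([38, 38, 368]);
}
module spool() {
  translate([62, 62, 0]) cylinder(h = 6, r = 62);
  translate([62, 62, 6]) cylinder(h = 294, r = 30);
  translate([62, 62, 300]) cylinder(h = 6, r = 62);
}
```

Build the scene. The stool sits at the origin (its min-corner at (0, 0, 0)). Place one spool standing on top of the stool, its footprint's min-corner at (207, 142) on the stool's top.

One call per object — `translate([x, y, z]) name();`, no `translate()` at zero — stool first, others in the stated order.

stool();
translate([207, 142, 404]) spool();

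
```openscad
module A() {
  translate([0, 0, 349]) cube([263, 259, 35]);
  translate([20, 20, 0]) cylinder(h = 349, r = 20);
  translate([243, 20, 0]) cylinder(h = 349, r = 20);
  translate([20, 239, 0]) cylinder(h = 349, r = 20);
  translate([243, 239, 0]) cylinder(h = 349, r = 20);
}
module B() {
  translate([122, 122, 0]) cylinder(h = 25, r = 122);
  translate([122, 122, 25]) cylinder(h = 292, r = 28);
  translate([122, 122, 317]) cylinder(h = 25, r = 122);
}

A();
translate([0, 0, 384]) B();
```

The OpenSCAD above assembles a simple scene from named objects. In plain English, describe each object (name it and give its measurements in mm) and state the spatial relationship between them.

A is a simple wooden stool: a rectangular seat 263 mm (x) by 259 mm (y), 35 mm thick, top face at z = 384 mm, on four round legs, each 40 mm in diameter. The legs rest on z = 0, each leg's axis is inset half a diameter from the nearest pair of seat edges (so the leg's bounding box is flush with the corner).

B is a spool: two coaxial disc flanges of radius 122 mm and thickness 25 mm, joined by a core cylinder of radius 28 mm and height 292 mm. The lower flange rests on z = 0 and the three cylinders share a vertical axis.

The spool is on top of the stool.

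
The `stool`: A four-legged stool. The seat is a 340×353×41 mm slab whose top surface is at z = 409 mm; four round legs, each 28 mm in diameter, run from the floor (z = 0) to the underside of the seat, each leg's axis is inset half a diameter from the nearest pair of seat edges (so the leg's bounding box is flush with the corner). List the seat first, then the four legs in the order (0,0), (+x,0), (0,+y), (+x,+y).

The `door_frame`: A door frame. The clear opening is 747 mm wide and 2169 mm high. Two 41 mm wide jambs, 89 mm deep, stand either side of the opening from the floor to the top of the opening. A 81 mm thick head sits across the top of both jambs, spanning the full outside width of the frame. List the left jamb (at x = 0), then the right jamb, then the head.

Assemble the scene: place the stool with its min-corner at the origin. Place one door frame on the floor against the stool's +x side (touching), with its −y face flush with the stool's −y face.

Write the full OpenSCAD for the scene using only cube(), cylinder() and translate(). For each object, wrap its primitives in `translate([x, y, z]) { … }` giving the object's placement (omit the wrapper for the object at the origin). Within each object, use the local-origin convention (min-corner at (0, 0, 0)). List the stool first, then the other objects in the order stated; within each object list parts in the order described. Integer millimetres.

translate([0, 0, 368]) cube([340, 353, 41]);
translate([14, 14, 0]) cylinder(h = 368, r = 14);
translate([326, 14, 0]) cylinder(h = 368, r = 14);
translate([14, 339, 0]) cylinder(h = 368, r = 14);
translate([326, 339, 0]) cylinder(h = 368, r = 14);
translate([340, 0, 0]) {
  cube([41, 89, 2169]);
  translate([788, 0, 0]) cube([41, 89, 2169]);
  translate([0, 0, 2169]) cube([829, 89, 81]);
}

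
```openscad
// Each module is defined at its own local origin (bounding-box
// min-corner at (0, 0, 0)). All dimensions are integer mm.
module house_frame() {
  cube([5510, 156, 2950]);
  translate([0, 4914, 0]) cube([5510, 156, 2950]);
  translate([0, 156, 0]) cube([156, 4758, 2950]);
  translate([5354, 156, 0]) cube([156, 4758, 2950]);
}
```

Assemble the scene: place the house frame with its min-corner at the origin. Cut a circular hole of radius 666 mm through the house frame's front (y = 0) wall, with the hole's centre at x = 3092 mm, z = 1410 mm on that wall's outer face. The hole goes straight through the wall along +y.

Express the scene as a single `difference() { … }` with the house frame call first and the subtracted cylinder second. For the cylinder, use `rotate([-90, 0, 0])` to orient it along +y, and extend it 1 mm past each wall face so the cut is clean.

difference() {
  house_frame();
  translate([3092, -1, 1410]) rotate([-90, 0, 0]) cylinder(h = 158, r = 666);
}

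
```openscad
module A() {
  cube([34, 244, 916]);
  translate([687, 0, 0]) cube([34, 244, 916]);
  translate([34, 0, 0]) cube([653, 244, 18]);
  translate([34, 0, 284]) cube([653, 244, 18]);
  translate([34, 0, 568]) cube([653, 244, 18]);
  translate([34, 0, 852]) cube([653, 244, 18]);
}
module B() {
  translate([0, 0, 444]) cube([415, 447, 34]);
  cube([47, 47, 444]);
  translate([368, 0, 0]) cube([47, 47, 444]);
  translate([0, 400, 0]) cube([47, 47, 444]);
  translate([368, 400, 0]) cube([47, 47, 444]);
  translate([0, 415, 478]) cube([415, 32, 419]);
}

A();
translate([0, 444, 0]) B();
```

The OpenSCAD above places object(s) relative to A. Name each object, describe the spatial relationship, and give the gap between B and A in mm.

The chair's nearest face is 200 mm from the bookshelf's +y face.

A is a bookshelf. B is a chair. The chair is on the floor beside the bookshelf on its +y side. The gap between the chair and the bookshelf is 200 mm.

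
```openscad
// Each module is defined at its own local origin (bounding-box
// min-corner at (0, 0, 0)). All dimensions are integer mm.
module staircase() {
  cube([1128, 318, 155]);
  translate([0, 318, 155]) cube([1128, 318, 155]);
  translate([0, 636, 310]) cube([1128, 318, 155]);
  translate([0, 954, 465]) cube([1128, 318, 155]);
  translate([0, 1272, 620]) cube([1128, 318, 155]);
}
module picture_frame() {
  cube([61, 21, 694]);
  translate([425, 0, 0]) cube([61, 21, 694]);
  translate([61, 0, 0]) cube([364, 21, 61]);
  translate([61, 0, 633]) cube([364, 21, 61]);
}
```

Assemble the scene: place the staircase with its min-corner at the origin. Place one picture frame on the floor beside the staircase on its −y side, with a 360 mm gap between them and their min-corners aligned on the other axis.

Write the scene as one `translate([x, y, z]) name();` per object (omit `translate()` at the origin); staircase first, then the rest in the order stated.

staircase();
translate([0, -381, 0]) picture_frame();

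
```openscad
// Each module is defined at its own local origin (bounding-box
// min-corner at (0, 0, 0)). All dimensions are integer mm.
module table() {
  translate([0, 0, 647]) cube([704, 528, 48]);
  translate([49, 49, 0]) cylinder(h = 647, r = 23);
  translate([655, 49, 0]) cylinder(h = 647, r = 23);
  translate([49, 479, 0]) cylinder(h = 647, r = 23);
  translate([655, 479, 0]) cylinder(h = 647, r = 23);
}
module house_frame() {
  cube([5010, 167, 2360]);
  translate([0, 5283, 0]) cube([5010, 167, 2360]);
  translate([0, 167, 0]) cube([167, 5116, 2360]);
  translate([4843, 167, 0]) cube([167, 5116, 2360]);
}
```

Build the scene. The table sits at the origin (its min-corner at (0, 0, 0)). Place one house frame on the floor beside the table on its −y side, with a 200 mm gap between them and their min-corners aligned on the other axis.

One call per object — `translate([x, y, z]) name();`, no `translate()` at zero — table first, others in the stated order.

table();
translate([0, -5650, 0]) house_frame();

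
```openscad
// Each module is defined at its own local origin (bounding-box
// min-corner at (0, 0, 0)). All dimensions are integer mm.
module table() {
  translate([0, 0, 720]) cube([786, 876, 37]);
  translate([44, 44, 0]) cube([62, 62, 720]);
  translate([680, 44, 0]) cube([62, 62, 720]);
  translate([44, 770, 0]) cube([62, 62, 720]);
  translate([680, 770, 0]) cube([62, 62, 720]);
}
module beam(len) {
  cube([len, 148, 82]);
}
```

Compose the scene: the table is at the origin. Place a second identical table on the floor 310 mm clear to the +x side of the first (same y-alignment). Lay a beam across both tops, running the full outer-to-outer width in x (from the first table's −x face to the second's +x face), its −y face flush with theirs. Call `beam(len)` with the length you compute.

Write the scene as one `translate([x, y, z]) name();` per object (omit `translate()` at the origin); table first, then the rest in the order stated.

table();
translate([1096, 0, 0]) table();
translate([0, 0, 757]) beam(1882);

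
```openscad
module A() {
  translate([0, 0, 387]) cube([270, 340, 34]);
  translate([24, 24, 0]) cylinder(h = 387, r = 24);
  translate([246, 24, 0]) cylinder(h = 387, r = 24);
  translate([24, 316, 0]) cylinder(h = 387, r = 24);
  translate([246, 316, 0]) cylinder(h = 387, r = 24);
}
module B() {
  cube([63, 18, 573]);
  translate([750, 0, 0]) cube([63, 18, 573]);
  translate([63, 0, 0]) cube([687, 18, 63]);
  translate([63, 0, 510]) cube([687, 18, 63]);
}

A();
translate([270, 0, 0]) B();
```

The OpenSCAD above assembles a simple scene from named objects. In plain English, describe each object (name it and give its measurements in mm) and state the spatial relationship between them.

A is a simple wooden stool: a rectangular seat 270 mm (x) by 340 mm (y), 34 mm thick, top face at z = 421 mm, on four round legs, each 48 mm in diameter. The legs rest on z = 0, each leg's axis is inset half a diameter from the nearest pair of seat edges (so the leg's bounding box is flush with the corner).

B is a picture frame with a 687×447 mm rectangular opening (x by z) and a uniform 63 mm border on every side. Frame depth is 18 mm along y. It is built from two vertical stiles running the full outside height and two horizontal rails spanning the gap between the stiles.

The picture frame is against the stool's +x side, with their −y faces flush.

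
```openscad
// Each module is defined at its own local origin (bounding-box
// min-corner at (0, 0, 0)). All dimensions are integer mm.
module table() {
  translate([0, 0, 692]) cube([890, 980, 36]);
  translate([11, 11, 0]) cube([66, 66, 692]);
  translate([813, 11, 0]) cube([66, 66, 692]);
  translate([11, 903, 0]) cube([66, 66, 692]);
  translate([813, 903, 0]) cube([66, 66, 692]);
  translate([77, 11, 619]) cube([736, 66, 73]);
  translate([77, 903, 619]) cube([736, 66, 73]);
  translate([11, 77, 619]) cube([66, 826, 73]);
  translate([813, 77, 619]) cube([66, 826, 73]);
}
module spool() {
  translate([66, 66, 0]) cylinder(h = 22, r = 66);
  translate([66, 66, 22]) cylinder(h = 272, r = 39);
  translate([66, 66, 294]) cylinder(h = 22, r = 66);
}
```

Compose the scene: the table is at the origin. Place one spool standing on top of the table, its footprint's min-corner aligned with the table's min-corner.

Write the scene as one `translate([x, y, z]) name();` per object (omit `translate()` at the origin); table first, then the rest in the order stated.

table();
translate([0, 0, 728]) spool();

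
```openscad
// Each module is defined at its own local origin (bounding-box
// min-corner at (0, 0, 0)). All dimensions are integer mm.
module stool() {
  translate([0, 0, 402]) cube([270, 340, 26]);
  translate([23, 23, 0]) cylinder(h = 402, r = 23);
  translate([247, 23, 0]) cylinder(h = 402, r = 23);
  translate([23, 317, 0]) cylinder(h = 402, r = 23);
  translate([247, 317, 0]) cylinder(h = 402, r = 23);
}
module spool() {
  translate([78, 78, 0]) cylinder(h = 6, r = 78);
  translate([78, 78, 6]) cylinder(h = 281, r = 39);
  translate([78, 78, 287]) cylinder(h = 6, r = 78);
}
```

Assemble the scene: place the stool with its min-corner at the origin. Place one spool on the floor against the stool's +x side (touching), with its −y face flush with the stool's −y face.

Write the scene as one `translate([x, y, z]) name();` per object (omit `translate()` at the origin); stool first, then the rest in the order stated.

stool();
translate([270, 0, 0]) spool();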